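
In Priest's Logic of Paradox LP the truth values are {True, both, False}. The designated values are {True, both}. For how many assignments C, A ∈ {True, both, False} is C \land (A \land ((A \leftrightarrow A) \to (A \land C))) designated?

Designated under: (C=True, A=True); (C=True, A=both); (C=both, A=True); (C=both, A=both).

4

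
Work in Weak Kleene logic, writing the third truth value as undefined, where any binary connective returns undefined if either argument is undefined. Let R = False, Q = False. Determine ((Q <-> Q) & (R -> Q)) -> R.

False

Q <-> Q = False <-> False = True
R -> Q = False -> False = True
(Q <-> Q) & (R -> Q) = True & True = True
((Q <-> Q) & (R -> Q)) -> R = True -> False = False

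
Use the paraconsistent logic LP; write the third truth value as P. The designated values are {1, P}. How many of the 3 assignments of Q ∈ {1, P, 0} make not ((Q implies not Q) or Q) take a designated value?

1

Q=1: 0 ·
Q=P: P ✓
Q=0: 0 ·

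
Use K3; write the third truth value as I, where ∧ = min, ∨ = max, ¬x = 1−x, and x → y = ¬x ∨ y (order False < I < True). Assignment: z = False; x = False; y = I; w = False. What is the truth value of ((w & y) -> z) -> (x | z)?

w & y = False & I = False
(w & y) -> z = False -> False = True
x | z = False | False = False
((w & y) -> z) -> (x | z) = True -> False = False

False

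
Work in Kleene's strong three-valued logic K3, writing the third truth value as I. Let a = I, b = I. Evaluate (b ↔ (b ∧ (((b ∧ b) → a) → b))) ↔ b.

b ∧ b = I ∧ I = I
(b ∧ b) → a = I → I = I
((b ∧ b) → a) → b = I → I = I
b ∧ (((b ∧ b) → a) → b) = I ∧ I = I
b ↔ (b ∧ (((b ∧ b) → a) → b)) = I ↔ I = I
(b ↔ (b ∧ (((b ∧ b) → a) → b))) ↔ b = I ↔ I = I

I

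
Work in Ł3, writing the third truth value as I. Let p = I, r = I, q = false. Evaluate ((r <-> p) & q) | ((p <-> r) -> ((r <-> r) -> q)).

false

r <-> p = I <-> I = true  [1 − |½−½|]
(r <-> p) & q = true & false = false
p <-> r = I <-> I = true
r <-> r = I <-> I = true
(r <-> r) -> q = true -> false = false
(p <-> r) -> ((r <-> r) -> q) = true -> false = false
((r <-> p) & q) | ((p <-> r) -> ((r <-> r) -> q)) = false | false = false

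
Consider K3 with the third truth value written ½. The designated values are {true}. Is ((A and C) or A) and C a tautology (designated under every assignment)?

No

Countermodel: A=true, C=½ gives ½, which is not designated.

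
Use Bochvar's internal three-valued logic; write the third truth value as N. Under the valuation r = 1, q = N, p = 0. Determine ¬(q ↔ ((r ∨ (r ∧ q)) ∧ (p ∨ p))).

N

r ∧ q = 1 ∧ N = N
r ∨ (r ∧ q) = 1 ∨ N = N
p ∨ p = 0 ∨ 0 = 0
(r ∨ (r ∧ q)) ∧ (p ∨ p) = N ∧ 0 = N
q ↔ ((r ∨ (r ∧ q)) ∧ (p ∨ p)) = N ↔ N = N
¬(q ↔ ((r ∨ (r ∧ q)) ∧ (p ∨ p))) = ¬N = N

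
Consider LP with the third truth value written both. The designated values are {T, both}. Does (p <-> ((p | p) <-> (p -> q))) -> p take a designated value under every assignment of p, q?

No

Countermodel: p=F, q=T gives F, which is not designated.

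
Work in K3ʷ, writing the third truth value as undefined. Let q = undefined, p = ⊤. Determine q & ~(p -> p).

p -> p = ⊤ -> ⊤ = ⊤
~(p -> p) = ~⊤ = ⊥
q & ~(p -> p) = undefined & ⊥ = undefined

undefined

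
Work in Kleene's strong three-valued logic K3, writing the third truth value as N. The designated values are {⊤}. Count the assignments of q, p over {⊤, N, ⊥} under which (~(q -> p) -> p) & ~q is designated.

3

Designated under: (q=⊥, p=⊤); (q=⊥, p=N); (q=⊥, p=⊥).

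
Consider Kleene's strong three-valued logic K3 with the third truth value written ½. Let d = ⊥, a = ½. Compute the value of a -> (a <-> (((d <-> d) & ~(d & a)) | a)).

d <-> d = ⊥ <-> ⊥ = ⊤
d & a = ⊥ & ½ = ⊥
~(d & a) = ~⊥ = ⊤
(d <-> d) & ~(d & a) = ⊤ & ⊤ = ⊤
((d <-> d) & ~(d & a)) | a = ⊤ | ½ = ⊤
a <-> (((d <-> d) & ~(d & a)) | a) = ½ <-> ⊤ = ½
a -> (a <-> (((d <-> d) & ~(d & a)) | a)) = ½ -> ½ = ½  [~½ | ½]

½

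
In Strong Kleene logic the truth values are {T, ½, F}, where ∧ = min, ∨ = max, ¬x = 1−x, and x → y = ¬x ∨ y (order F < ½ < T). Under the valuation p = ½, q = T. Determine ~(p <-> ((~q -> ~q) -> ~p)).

~q = ~T = F
~q = ~T = F
~q -> ~q = F -> F = T
~p = ~½ = ½
(~q -> ~q) -> ~p = T -> ½ = ½  [~T | ½]
p <-> ((~q -> ~q) -> ~p) = ½ <-> ½ = ½
~(p <-> ((~q -> ~q) -> ~p)) = ~½ = ½

½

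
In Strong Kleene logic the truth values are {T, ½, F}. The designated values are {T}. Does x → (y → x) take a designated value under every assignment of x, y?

No

Countermodel: x=½, y=T gives ½, which is not designated.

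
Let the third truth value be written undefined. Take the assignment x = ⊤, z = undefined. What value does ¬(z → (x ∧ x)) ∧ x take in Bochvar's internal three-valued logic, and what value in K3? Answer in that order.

In Bochvar's internal three-valued logic: x ∧ x = ⊤ ∧ ⊤ = ⊤
z → (x ∧ x) = undefined → ⊤ = undefined
¬(z → (x ∧ x)) = ¬undefined = undefined
¬(z → (x ∧ x)) ∧ x = undefined ∧ ⊤ = undefined
In K3: x ∧ x = ⊤ ∧ ⊤ = ⊤
z → (x ∧ x) = undefined → ⊤ = ⊤
¬(z → (x ∧ x)) = ¬⊤ = ⊥
¬(z → (x ∧ x)) ∧ x = ⊥ ∧ ⊤ = ⊥
They differ because Bochvar's internal three-valued logic and K3 treat undefined differently under the binary connectives.

undefined; ⊥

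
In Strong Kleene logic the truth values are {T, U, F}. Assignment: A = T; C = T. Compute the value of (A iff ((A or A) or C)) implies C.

A or A = T or T = T
(A or A) or C = T or T = T
A iff ((A or A) or C) = T iff T = T
(A iff ((A or A) or C)) implies C = T implies T = T

T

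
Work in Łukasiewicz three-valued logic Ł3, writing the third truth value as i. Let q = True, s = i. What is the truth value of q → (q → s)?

i

q → s = True → i = i  [min(1, 1−1+½)]
q → (q → s) = True → i = i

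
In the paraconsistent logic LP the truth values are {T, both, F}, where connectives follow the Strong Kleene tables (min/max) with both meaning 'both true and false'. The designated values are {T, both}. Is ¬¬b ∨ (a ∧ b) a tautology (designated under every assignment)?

Countermodel: b=F, a=T gives F, which is not designated.

No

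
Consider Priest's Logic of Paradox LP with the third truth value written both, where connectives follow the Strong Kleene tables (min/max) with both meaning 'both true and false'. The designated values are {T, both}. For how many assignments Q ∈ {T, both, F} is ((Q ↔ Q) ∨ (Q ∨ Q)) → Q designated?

Q=T: T ✓
Q=both: both ✓
Q=F: F ·

2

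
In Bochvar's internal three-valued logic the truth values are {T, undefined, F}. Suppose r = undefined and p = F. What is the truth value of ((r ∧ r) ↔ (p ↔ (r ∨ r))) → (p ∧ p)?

undefined

r ∧ r = undefined ∧ undefined = undefined
r ∨ r = undefined ∨ undefined = undefined
p ↔ (r ∨ r) = F ↔ undefined = undefined
(r ∧ r) ↔ (p ↔ (r ∨ r)) = undefined ↔ undefined = undefined
p ∧ p = F ∧ F = F
((r ∧ r) ↔ (p ↔ (r ∨ r))) → (p ∧ p) = undefined → F = undefined  [any arg is the third value ⇒ result is the third value]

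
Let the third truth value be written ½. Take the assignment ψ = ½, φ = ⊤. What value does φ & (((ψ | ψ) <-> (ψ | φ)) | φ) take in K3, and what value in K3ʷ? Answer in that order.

In K3: ψ | ψ = ½ | ½ = ½
ψ | φ = ½ | ⊤ = ⊤
(ψ | ψ) <-> (ψ | φ) = ½ <-> ⊤ = ½
((ψ | ψ) <-> (ψ | φ)) | φ = ½ | ⊤ = ⊤
φ & (((ψ | ψ) <-> (ψ | φ)) | φ) = ⊤ & ⊤ = ⊤
In K3ʷ: ψ | ψ = ½ | ½ = ½
ψ | φ = ½ | ⊤ = ½
(ψ | ψ) <-> (ψ | φ) = ½ <-> ½ = ½
((ψ | ψ) <-> (ψ | φ)) | φ = ½ | ⊤ = ½
φ & (((ψ | ψ) <-> (ψ | φ)) | φ) = ⊤ & ½ = ½
They differ because K3 and K3ʷ treat ½ differently under the binary connectives.

⊤; ½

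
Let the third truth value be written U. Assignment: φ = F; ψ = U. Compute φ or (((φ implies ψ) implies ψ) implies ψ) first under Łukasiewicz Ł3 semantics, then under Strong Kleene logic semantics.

T; U

In Łukasiewicz Ł3: φ implies ψ = F implies U = T  [min(1, 1−0+½)]
(φ implies ψ) implies ψ = T implies U = U
((φ implies ψ) implies ψ) implies ψ = U implies U = T
φ or (((φ implies ψ) implies ψ) implies ψ) = F or T = T
In Strong Kleene logic: φ implies ψ = F implies U = T  [not F or U]
(φ implies ψ) implies ψ = T implies U = U
((φ implies ψ) implies ψ) implies ψ = U implies U = U
φ or (((φ implies ψ) implies ψ) implies ψ) = F or U = U
They differ because Łukasiewicz Ł3 and Strong Kleene logic treat U differently under implication.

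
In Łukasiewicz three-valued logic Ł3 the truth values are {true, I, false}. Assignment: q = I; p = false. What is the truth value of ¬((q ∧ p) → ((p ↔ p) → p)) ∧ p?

q ∧ p = I ∧ false = false
p ↔ p = false ↔ false = true
(p ↔ p) → p = true → false = false
(q ∧ p) → ((p ↔ p) → p) = false → false = true
¬((q ∧ p) → ((p ↔ p) → p)) = ¬true = false
¬((q ∧ p) → ((p ↔ p) → p)) ∧ p = false ∧ false = false

false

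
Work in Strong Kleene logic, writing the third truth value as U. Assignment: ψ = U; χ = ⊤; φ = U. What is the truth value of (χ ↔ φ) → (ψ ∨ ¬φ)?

χ ↔ φ = ⊤ ↔ U = U
¬φ = ¬U = U
ψ ∨ ¬φ = U ∨ U = U
(χ ↔ φ) → (ψ ∨ ¬φ) = U → U = U  [¬U ∨ U]

U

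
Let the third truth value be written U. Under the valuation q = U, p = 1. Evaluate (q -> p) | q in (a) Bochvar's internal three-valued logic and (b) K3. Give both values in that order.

U; 1

In Bochvar's internal three-valued logic: q -> p = U -> 1 = U  [any arg is the third value ⇒ result is the third value]
(q -> p) | q = U | U = U
In K3: q -> p = U -> 1 = 1  [~U | 1]
(q -> p) | q = 1 | U = 1
They differ because Bochvar's internal three-valued logic and K3 treat U differently under the binary connectives.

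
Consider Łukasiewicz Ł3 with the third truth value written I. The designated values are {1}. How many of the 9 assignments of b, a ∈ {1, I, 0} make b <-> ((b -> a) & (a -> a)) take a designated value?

2

Designated under: (b=1, a=1); (b=I, a=0).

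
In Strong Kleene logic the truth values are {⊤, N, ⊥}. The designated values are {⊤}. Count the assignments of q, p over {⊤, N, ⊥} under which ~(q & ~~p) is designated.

Of the 9 assignments, 5 give a value in {⊤}.

5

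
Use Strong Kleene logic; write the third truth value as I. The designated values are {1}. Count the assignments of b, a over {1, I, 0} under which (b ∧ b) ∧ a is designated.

1

Designated under: (b=1, a=1).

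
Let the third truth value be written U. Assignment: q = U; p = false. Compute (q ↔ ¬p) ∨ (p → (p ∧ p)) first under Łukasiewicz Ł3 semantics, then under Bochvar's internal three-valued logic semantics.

In Łukasiewicz Ł3: ¬p = ¬false = true
q ↔ ¬p = U ↔ true = U  [1 − |½−1|]
p ∧ p = false ∧ false = false
p → (p ∧ p) = false → false = true
(q ↔ ¬p) ∨ (p → (p ∧ p)) = U ∨ true = true
In Bochvar's internal three-valued logic: ¬p = ¬false = true
q ↔ ¬p = U ↔ true = U
p ∧ p = false ∧ false = false
p → (p ∧ p) = false → false = true
(q ↔ ¬p) ∨ (p → (p ∧ p)) = U ∨ true = U
They differ because Łukasiewicz Ł3 and Bochvar's internal three-valued logic treat U differently under the binary connectives.

true; U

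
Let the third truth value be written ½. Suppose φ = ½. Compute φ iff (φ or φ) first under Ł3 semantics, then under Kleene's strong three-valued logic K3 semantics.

In Ł3: φ or φ = ½ or ½ = ½
φ iff (φ or φ) = ½ iff ½ = ⊤  [1 − |½−½|]
In Kleene's strong three-valued logic K3: φ or φ = ½ or ½ = ½
φ iff (φ or φ) = ½ iff ½ = ½
They differ because Ł3 and Kleene's strong three-valued logic K3 treat ½ differently under implication.

⊤; ½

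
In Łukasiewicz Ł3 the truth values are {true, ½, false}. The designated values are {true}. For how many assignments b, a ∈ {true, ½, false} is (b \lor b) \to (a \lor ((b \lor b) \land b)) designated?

Of the 9 assignments, 9 give a value in {true}.

9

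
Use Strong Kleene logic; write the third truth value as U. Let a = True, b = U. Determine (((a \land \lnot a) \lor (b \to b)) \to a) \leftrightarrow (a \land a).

True

\lnot a = \lnot True = False
a \land \lnot a = True \land False = False
b \to b = U \to U = U  [\lnot U \lor U]
(a \land \lnot a) \lor (b \to b) = False \lor U = U
((a \land \lnot a) \lor (b \to b)) \to a = U \to True = True
a \land a = True \land True = True
(((a \land \lnot a) \lor (b \to b)) \to a) \leftrightarrow (a \land a) = True \leftrightarrow True = True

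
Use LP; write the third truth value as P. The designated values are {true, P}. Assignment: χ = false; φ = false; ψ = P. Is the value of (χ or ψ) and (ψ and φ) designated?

No

χ or ψ = false or P = P
ψ and φ = P and false = false
(χ or ψ) and (ψ and φ) = P and false = false
false ∉ {true, P}.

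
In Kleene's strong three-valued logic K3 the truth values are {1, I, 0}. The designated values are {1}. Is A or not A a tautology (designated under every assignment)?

No

Countermodel: A=I gives I, which is not designated.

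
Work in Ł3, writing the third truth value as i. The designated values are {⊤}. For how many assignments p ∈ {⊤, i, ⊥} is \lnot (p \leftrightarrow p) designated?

0

p=⊤: ⊥ ·
p=i: ⊥ ·
p=⊥: ⊥ ·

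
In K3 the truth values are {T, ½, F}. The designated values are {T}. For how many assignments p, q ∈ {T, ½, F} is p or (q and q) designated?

5

Of the 9 assignments, 5 give a value in {T}.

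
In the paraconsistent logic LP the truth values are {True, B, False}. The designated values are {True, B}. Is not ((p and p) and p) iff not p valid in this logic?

Every assignment of p over {True, B, False} gives a value in {True, B}.
In particular, with p=B: not ((p and p) and p) iff not p = B.

Yes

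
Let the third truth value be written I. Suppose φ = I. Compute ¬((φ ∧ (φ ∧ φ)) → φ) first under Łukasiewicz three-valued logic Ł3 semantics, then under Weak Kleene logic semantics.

False; I

In Łukasiewicz three-valued logic Ł3: φ ∧ φ = I ∧ I = I
φ ∧ (φ ∧ φ) = I ∧ I = I
(φ ∧ (φ ∧ φ)) → φ = I → I = True  [min(1, 1−½+½)]
¬((φ ∧ (φ ∧ φ)) → φ) = ¬True = False
In Weak Kleene logic: φ ∧ φ = I ∧ I = I
φ ∧ (φ ∧ φ) = I ∧ I = I
(φ ∧ (φ ∧ φ)) → φ = I → I = I  [any arg is the third value ⇒ result is the third value]
¬((φ ∧ (φ ∧ φ)) → φ) = ¬I = I
They differ because Łukasiewicz three-valued logic Ł3 and Weak Kleene logic treat I differently under the binary connectives.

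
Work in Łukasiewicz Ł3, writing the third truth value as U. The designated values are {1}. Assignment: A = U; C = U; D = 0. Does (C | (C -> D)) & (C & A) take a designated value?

No

C -> D = U -> 0 = U
C | (C -> D) = U | U = U
C & A = U & U = U
(C | (C -> D)) & (C & A) = U & U = U
U ∉ {1}.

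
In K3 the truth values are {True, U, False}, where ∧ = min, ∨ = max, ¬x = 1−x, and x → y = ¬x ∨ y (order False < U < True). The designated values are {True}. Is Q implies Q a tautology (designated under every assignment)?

No

Countermodel: Q=U gives U, which is not designated.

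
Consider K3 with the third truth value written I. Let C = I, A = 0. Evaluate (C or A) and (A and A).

0

C or A = I or 0 = I
A and A = 0 and 0 = 0
(C or A) and (A and A) = I and 0 = 0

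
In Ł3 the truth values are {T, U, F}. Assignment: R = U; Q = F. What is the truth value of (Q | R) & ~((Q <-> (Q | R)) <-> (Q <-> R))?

Q | R = F | U = U
Q | R = F | U = U
Q <-> (Q | R) = F <-> U = U
Q <-> R = F <-> U = U
(Q <-> (Q | R)) <-> (Q <-> R) = U <-> U = T
~((Q <-> (Q | R)) <-> (Q <-> R)) = ~T = F
(Q | R) & ~((Q <-> (Q | R)) <-> (Q <-> R)) = U & F = F

F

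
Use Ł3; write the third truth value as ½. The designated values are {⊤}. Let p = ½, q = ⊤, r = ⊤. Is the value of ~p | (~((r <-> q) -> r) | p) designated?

No

~p = ~½ = ½
r <-> q = ⊤ <-> ⊤ = ⊤
(r <-> q) -> r = ⊤ -> ⊤ = ⊤
~((r <-> q) -> r) = ~⊤ = ⊥
~((r <-> q) -> r) | p = ⊥ | ½ = ½
~p | (~((r <-> q) -> r) | p) = ½ | ½ = ½
½ ∉ {⊤}.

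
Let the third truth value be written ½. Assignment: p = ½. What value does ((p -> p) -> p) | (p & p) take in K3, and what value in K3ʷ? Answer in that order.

½; ½

In K3: p -> p = ½ -> ½ = ½  [~½ | ½]
(p -> p) -> p = ½ -> ½ = ½
p & p = ½ & ½ = ½
((p -> p) -> p) | (p & p) = ½ | ½ = ½
In K3ʷ: p -> p = ½ -> ½ = ½  [any arg is the third value ⇒ result is the third value]
(p -> p) -> p = ½ -> ½ = ½
p & p = ½ & ½ = ½
((p -> p) -> p) | (p & p) = ½ | ½ = ½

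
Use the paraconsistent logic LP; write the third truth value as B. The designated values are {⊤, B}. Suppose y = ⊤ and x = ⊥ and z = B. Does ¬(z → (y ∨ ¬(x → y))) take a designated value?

No

x → y = ⊥ → ⊤ = ⊤
¬(x → y) = ¬⊤ = ⊥
y ∨ ¬(x → y) = ⊤ ∨ ⊥ = ⊤
z → (y ∨ ¬(x → y)) = B → ⊤ = ⊤  [¬B ∨ ⊤]
¬(z → (y ∨ ¬(x → y))) = ¬⊤ = ⊥
⊥ ∉ {⊤, B}.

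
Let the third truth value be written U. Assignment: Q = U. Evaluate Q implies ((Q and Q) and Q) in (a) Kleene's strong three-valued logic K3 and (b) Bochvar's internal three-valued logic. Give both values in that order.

In Kleene's strong three-valued logic K3: Q and Q = U and U = U
(Q and Q) and Q = U and U = U
Q implies ((Q and Q) and Q) = U implies U = U
In Bochvar's internal three-valued logic: Q and Q = U and U = U
(Q and Q) and Q = U and U = U
Q implies ((Q and Q) and Q) = U implies U = U  [any arg is the third value ⇒ result is the third value]

U; U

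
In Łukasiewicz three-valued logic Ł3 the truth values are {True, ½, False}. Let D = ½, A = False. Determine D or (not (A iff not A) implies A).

not A = not False = True
A iff not A = False iff True = False
not (A iff not A) = not False = True
not (A iff not A) implies A = True implies False = False
D or (not (A iff not A) implies A) = ½ or False = ½

½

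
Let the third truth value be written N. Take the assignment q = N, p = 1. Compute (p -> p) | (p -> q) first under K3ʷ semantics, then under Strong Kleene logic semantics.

In K3ʷ: p -> p = 1 -> 1 = 1
p -> q = 1 -> N = N  [any arg is the third value ⇒ result is the third value]
(p -> p) | (p -> q) = 1 | N = N
In Strong Kleene logic: p -> p = 1 -> 1 = 1
p -> q = 1 -> N = N  [~1 | N]
(p -> p) | (p -> q) = 1 | N = 1
They differ because K3ʷ and Strong Kleene logic treat N differently under the binary connectives.

N; 1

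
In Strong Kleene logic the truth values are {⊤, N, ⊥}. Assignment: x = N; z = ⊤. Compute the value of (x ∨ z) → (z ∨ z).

x ∨ z = N ∨ ⊤ = ⊤
z ∨ z = ⊤ ∨ ⊤ = ⊤
(x ∨ z) → (z ∨ z) = ⊤ → ⊤ = ⊤

⊤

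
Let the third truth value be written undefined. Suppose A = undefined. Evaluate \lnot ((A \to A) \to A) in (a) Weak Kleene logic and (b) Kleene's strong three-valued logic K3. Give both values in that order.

In Weak Kleene logic: A \to A = undefined \to undefined = undefined  [any arg is the third value ⇒ result is the third value]
(A \to A) \to A = undefined \to undefined = undefined
\lnot ((A \to A) \to A) = \lnot undefined = undefined
In Kleene's strong three-valued logic K3: A \to A = undefined \to undefined = undefined  [\lnot undefined \lor undefined]
(A \to A) \to A = undefined \to undefined = undefined
\lnot ((A \to A) \to A) = \lnot undefined = undefined

undefined; undefined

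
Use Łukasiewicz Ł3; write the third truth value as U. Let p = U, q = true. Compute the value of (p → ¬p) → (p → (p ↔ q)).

¬p = ¬U = U
p → ¬p = U → U = true  [min(1, 1−½+½)]
p ↔ q = U ↔ true = U
p → (p ↔ q) = U → U = true
(p → ¬p) → (p → (p ↔ q)) = true → true = true

true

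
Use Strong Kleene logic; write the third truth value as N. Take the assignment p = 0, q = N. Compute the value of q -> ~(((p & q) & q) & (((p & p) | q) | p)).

1

p & q = 0 & N = 0
(p & q) & q = 0 & N = 0
p & p = 0 & 0 = 0
(p & p) | q = 0 | N = N
((p & p) | q) | p = N | 0 = N
((p & q) & q) & (((p & p) | q) | p) = 0 & N = 0
~(((p & q) & q) & (((p & p) | q) | p)) = ~0 = 1
q -> ~(((p & q) & q) & (((p & p) | q) | p)) = N -> 1 = 1  [~N | 1]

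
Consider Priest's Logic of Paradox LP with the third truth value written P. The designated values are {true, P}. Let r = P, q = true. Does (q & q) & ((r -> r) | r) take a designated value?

Yes

q & q = true & true = true
r -> r = P -> P = P  [~P | P]
(r -> r) | r = P | P = P
(q & q) & ((r -> r) | r) = true & P = P
P ∈ {true, P}.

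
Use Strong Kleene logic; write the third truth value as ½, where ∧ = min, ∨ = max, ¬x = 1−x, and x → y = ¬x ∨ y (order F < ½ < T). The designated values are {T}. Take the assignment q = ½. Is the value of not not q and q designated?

not q = not ½ = ½
not not q = not ½ = ½
not not q and q = ½ and ½ = ½
½ ∉ {T}.

No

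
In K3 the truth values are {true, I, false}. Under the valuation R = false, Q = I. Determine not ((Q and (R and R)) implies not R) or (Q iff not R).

I

R and R = false and false = false
Q and (R and R) = I and false = false
not R = not false = true
(Q and (R and R)) implies not R = false implies true = true
not ((Q and (R and R)) implies not R) = not true = false
not R = not false = true
Q iff not R = I iff true = I
not ((Q and (R and R)) implies not R) or (Q iff not R) = false or I = I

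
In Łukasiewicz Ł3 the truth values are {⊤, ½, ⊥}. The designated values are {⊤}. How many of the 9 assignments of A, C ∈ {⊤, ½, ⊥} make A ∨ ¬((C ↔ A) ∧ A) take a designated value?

6

Of the 9 assignments, 6 give a value in {⊤}.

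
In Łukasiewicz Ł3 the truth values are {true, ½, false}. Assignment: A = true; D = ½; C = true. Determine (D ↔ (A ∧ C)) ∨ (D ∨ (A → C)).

true

A ∧ C = true ∧ true = true
D ↔ (A ∧ C) = ½ ↔ true = ½  [1 − |½−1|]
A → C = true → true = true
D ∨ (A → C) = ½ ∨ true = true
(D ↔ (A ∧ C)) ∨ (D ∨ (A → C)) = ½ ∨ true = true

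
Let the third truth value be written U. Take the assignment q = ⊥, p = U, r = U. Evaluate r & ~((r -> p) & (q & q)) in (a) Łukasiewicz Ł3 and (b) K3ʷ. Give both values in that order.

In Łukasiewicz Ł3: r -> p = U -> U = ⊤  [min(1, 1−½+½)]
q & q = ⊥ & ⊥ = ⊥
(r -> p) & (q & q) = ⊤ & ⊥ = ⊥
~((r -> p) & (q & q)) = ~⊥ = ⊤
r & ~((r -> p) & (q & q)) = U & ⊤ = U
In K3ʷ: r -> p = U -> U = U  [any arg is the third value ⇒ result is the third value]
q & q = ⊥ & ⊥ = ⊥
(r -> p) & (q & q) = U & ⊥ = U
~((r -> p) & (q & q)) = ~U = U
r & ~((r -> p) & (q & q)) = U & U = U

U; U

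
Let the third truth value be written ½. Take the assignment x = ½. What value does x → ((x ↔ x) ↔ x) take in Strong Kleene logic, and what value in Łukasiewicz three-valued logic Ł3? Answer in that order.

In Strong Kleene logic: x ↔ x = ½ ↔ ½ = ½
(x ↔ x) ↔ x = ½ ↔ ½ = ½
x → ((x ↔ x) ↔ x) = ½ → ½ = ½  [¬½ ∨ ½]
In Łukasiewicz three-valued logic Ł3: x ↔ x = ½ ↔ ½ = ⊤  [1 − |½−½|]
(x ↔ x) ↔ x = ⊤ ↔ ½ = ½
x → ((x ↔ x) ↔ x) = ½ → ½ = ⊤
They differ because Strong Kleene logic and Łukasiewicz three-valued logic Ł3 treat ½ differently under implication.

½; ⊤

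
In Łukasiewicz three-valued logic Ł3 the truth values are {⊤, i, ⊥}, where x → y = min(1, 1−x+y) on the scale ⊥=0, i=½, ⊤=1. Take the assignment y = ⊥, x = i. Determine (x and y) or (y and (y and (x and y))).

x and y = i and ⊥ = ⊥
x and y = i and ⊥ = ⊥
y and (x and y) = ⊥ and ⊥ = ⊥
y and (y and (x and y)) = ⊥ and ⊥ = ⊥
(x and y) or (y and (y and (x and y))) = ⊥ or ⊥ = ⊥

⊥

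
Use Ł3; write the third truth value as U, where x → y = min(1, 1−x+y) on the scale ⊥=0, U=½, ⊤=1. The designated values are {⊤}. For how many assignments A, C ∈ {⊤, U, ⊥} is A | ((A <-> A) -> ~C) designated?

Of the 9 assignments, 5 give a value in {⊤}.

5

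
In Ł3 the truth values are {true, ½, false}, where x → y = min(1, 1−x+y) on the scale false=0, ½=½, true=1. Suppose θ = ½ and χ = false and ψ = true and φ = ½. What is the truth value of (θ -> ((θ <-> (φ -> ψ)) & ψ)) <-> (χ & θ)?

φ -> ψ = ½ -> true = true  [min(1, 1−½+1)]
θ <-> (φ -> ψ) = ½ <-> true = ½
(θ <-> (φ -> ψ)) & ψ = ½ & true = ½
θ -> ((θ <-> (φ -> ψ)) & ψ) = ½ -> ½ = true
χ & θ = false & ½ = false
(θ -> ((θ <-> (φ -> ψ)) & ψ)) <-> (χ & θ) = true <-> false = false

false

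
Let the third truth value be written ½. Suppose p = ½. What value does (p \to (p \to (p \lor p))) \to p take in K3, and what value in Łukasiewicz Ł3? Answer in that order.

In K3: p \lor p = ½ \lor ½ = ½
p \to (p \lor p) = ½ \to ½ = ½  [\lnot ½ \lor ½]
p \to (p \to (p \lor p)) = ½ \to ½ = ½
(p \to (p \to (p \lor p))) \to p = ½ \to ½ = ½
In Łukasiewicz Ł3: p \lor p = ½ \lor ½ = ½
p \to (p \lor p) = ½ \to ½ = 1  [min(1, 1−½+½)]
p \to (p \to (p \lor p)) = ½ \to 1 = 1
(p \to (p \to (p \lor p))) \to p = 1 \to ½ = ½

½; ½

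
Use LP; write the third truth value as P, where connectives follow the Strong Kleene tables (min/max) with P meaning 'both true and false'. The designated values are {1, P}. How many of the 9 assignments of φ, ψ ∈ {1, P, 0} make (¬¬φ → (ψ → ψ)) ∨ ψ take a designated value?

9

Of the 9 assignments, 9 give a value in {1, P}.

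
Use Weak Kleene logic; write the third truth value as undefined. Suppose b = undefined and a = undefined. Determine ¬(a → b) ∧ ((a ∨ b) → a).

undefined

a → b = undefined → undefined = undefined  [any arg is the third value ⇒ result is the third value]
¬(a → b) = ¬undefined = undefined
a ∨ b = undefined ∨ undefined = undefined
(a ∨ b) → a = undefined → undefined = undefined
¬(a → b) ∧ ((a ∨ b) → a) = undefined ∧ undefined = undefined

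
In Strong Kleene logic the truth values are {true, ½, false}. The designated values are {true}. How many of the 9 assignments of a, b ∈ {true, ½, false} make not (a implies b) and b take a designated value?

0

Of the 9 assignments, 0 give a value in {true}.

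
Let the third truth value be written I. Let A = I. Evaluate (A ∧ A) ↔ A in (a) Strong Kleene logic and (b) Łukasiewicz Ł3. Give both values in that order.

I; True

In Strong Kleene logic: A ∧ A = I ∧ I = I
(A ∧ A) ↔ A = I ↔ I = I
In Łukasiewicz Ł3: A ∧ A = I ∧ I = I
(A ∧ A) ↔ A = I ↔ I = True
They differ because Strong Kleene logic and Łukasiewicz Ł3 treat I differently under implication.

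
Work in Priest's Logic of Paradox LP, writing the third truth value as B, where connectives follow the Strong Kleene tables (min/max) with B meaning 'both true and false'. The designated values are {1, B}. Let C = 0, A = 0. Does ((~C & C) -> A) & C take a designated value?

~C = ~0 = 1
~C & C = 1 & 0 = 0
(~C & C) -> A = 0 -> 0 = 1
((~C & C) -> A) & C = 1 & 0 = 0
0 ∉ {1, B}.

No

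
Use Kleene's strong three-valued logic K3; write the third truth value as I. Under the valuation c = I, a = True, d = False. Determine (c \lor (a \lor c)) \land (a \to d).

a \lor c = True \lor I = True
c \lor (a \lor c) = I \lor True = True
a \to d = True \to False = False
(c \lor (a \lor c)) \land (a \to d) = True \land False = False

False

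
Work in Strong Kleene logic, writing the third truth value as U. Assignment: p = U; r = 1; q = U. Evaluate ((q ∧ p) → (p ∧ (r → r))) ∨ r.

1

q ∧ p = U ∧ U = U
r → r = 1 → 1 = 1
p ∧ (r → r) = U ∧ 1 = U
(q ∧ p) → (p ∧ (r → r)) = U → U = U  [¬U ∨ U]
((q ∧ p) → (p ∧ (r → r))) ∨ r = U ∨ 1 = 1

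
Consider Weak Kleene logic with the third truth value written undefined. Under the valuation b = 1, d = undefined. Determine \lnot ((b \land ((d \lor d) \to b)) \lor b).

undefined

d \lor d = undefined \lor undefined = undefined
(d \lor d) \to b = undefined \to 1 = undefined
b \land ((d \lor d) \to b) = 1 \land undefined = undefined
(b \land ((d \lor d) \to b)) \lor b = undefined \lor 1 = undefined
\lnot ((b \land ((d \lor d) \to b)) \lor b) = \lnot undefined = undefined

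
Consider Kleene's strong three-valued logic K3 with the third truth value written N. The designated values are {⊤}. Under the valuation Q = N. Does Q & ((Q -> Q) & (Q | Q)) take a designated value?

Q -> Q = N -> N = N  [~N | N]
Q | Q = N | N = N
(Q -> Q) & (Q | Q) = N & N = N
Q & ((Q -> Q) & (Q | Q)) = N & N = N
N ∉ {⊤}.

No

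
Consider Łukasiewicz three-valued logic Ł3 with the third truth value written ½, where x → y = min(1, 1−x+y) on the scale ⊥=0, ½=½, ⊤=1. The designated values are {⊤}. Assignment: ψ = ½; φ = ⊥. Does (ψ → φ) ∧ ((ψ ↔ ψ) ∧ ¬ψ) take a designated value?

No

ψ → φ = ½ → ⊥ = ½
ψ ↔ ψ = ½ ↔ ½ = ⊤
¬ψ = ¬½ = ½
(ψ ↔ ψ) ∧ ¬ψ = ⊤ ∧ ½ = ½
(ψ → φ) ∧ ((ψ ↔ ψ) ∧ ¬ψ) = ½ ∧ ½ = ½
½ ∉ {⊤}.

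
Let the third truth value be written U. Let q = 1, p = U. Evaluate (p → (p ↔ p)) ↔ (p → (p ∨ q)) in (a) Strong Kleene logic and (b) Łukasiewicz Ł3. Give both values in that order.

U; 1

In Strong Kleene logic: p ↔ p = U ↔ U = U
p → (p ↔ p) = U → U = U  [¬U ∨ U]
p ∨ q = U ∨ 1 = 1
p → (p ∨ q) = U → 1 = 1
(p → (p ↔ p)) ↔ (p → (p ∨ q)) = U ↔ 1 = U
In Łukasiewicz Ł3: p ↔ p = U ↔ U = 1  [1 − |½−½|]
p → (p ↔ p) = U → 1 = 1
p ∨ q = U ∨ 1 = 1
p → (p ∨ q) = U → 1 = 1
(p → (p ↔ p)) ↔ (p → (p ∨ q)) = 1 ↔ 1 = 1
They differ because Strong Kleene logic and Łukasiewicz Ł3 treat U differently under implication.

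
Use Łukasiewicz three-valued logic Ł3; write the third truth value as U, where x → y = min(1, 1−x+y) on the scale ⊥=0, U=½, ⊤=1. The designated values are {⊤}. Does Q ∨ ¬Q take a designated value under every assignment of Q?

Countermodel: Q=U gives U, which is not designated.

No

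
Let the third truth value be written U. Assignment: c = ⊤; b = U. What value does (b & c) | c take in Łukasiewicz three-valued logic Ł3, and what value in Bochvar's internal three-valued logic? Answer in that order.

In Łukasiewicz three-valued logic Ł3: b & c = U & ⊤ = U
(b & c) | c = U | ⊤ = ⊤
In Bochvar's internal three-valued logic: b & c = U & ⊤ = U
(b & c) | c = U | ⊤ = U
They differ because Łukasiewicz three-valued logic Ł3 and Bochvar's internal three-valued logic treat U differently under the binary connectives.

⊤; U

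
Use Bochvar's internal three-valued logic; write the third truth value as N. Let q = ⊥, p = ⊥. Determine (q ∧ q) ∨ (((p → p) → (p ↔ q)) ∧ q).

⊥

q ∧ q = ⊥ ∧ ⊥ = ⊥
p → p = ⊥ → ⊥ = ⊤
p ↔ q = ⊥ ↔ ⊥ = ⊤
(p → p) → (p ↔ q) = ⊤ → ⊤ = ⊤
((p → p) → (p ↔ q)) ∧ q = ⊤ ∧ ⊥ = ⊥
(q ∧ q) ∨ (((p → p) → (p ↔ q)) ∧ q) = ⊥ ∨ ⊥ = ⊥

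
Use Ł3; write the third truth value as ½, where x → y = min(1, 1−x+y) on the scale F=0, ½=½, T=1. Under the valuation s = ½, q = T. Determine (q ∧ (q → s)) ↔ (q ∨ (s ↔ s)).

½

q → s = T → ½ = ½
q ∧ (q → s) = T ∧ ½ = ½
s ↔ s = ½ ↔ ½ = T
q ∨ (s ↔ s) = T ∨ T = T
(q ∧ (q → s)) ↔ (q ∨ (s ↔ s)) = ½ ↔ T = ½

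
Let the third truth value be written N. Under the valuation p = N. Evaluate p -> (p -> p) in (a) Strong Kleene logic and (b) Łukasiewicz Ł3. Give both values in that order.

In Strong Kleene logic: p -> p = N -> N = N  [~N | N]
p -> (p -> p) = N -> N = N
In Łukasiewicz Ł3: p -> p = N -> N = T  [min(1, 1−½+½)]
p -> (p -> p) = N -> T = T
They differ because Strong Kleene logic and Łukasiewicz Ł3 treat N differently under implication.

N; T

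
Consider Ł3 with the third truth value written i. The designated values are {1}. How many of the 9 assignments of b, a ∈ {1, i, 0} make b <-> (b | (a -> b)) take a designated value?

5

Of the 9 assignments, 5 give a value in {1}.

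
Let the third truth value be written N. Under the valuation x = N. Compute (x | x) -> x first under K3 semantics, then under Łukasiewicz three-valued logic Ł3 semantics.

N; T

In K3: x | x = N | N = N
(x | x) -> x = N -> N = N  [~N | N]
In Łukasiewicz three-valued logic Ł3: x | x = N | N = N
(x | x) -> x = N -> N = T  [min(1, 1−½+½)]
They differ because K3 and Łukasiewicz three-valued logic Ł3 treat N differently under implication.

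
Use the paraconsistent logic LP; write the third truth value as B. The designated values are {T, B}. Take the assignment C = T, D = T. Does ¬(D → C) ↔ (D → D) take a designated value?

No

D → C = T → T = T
¬(D → C) = ¬T = F
D → D = T → T = T
¬(D → C) ↔ (D → D) = F ↔ T = F
F ∉ {T, B}.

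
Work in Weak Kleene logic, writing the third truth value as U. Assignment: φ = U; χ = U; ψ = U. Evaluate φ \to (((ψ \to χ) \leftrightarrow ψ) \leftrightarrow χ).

ψ \to χ = U \to U = U  [any arg is the third value ⇒ result is the third value]
(ψ \to χ) \leftrightarrow ψ = U \leftrightarrow U = U
((ψ \to χ) \leftrightarrow ψ) \leftrightarrow χ = U \leftrightarrow U = U
φ \to (((ψ \to χ) \leftrightarrow ψ) \leftrightarrow χ) = U \to U = U

U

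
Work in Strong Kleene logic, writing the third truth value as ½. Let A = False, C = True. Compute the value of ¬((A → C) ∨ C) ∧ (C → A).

A → C = False → True = True
(A → C) ∨ C = True ∨ True = True
¬((A → C) ∨ C) = ¬True = False
C → A = True → False = False
¬((A → C) ∨ C) ∧ (C → A) = False ∧ False = False

False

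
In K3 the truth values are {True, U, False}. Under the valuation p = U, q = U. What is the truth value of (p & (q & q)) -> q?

U

q & q = U & U = U
p & (q & q) = U & U = U
(p & (q & q)) -> q = U -> U = U  [~U | U]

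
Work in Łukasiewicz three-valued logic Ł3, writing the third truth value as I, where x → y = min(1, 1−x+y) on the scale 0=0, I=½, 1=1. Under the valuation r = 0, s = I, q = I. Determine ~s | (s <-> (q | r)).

1

~s = ~I = I
q | r = I | 0 = I
s <-> (q | r) = I <-> I = 1
~s | (s <-> (q | r)) = I | 1 = 1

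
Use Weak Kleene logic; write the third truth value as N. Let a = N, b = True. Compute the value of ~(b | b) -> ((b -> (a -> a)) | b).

N

b | b = True | True = True
~(b | b) = ~True = False
a -> a = N -> N = N
b -> (a -> a) = True -> N = N
(b -> (a -> a)) | b = N | True = N
~(b | b) -> ((b -> (a -> a)) | b) = False -> N = N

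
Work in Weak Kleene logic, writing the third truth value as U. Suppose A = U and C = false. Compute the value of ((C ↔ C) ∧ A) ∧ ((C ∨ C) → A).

C ↔ C = false ↔ false = true
(C ↔ C) ∧ A = true ∧ U = U
C ∨ C = false ∨ false = false
(C ∨ C) → A = false → U = U  [any arg is the third value ⇒ result is the third value]
((C ↔ C) ∧ A) ∧ ((C ∨ C) → A) = U ∧ U = U

U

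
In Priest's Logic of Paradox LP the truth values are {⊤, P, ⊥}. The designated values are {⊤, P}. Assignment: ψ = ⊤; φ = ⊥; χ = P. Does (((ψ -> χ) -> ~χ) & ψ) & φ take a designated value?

No

ψ -> χ = ⊤ -> P = P  [~⊤ | P]
~χ = ~P = P
(ψ -> χ) -> ~χ = P -> P = P
((ψ -> χ) -> ~χ) & ψ = P & ⊤ = P
(((ψ -> χ) -> ~χ) & ψ) & φ = P & ⊥ = ⊥
⊥ ∉ {⊤, P}.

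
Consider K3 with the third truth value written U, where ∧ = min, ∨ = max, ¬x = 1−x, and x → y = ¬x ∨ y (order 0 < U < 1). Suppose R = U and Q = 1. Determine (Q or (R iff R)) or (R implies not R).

R iff R = U iff U = U
Q or (R iff R) = 1 or U = 1
not R = not U = U
R implies not R = U implies U = U
(Q or (R iff R)) or (R implies not R) = 1 or U = 1

1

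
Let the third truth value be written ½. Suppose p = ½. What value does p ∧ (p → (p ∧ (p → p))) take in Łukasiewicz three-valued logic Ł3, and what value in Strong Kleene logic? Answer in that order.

½; ½

In Łukasiewicz three-valued logic Ł3: p → p = ½ → ½ = T  [min(1, 1−½+½)]
p ∧ (p → p) = ½ ∧ T = ½
p → (p ∧ (p → p)) = ½ → ½ = T
p ∧ (p → (p ∧ (p → p))) = ½ ∧ T = ½
In Strong Kleene logic: p → p = ½ → ½ = ½  [¬½ ∨ ½]
p ∧ (p → p) = ½ ∧ ½ = ½
p → (p ∧ (p → p)) = ½ → ½ = ½
p ∧ (p → (p ∧ (p → p))) = ½ ∧ ½ = ½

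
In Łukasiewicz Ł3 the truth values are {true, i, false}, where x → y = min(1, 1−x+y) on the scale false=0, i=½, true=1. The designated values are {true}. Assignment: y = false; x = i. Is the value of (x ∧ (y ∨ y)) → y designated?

y ∨ y = false ∨ false = false
x ∧ (y ∨ y) = i ∧ false = false
(x ∧ (y ∨ y)) → y = false → false = true
true ∈ {true}.

Yes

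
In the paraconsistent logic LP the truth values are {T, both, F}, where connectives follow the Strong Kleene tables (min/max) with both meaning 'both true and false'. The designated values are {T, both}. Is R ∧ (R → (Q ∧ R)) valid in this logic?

Countermodel: R=T, Q=F gives F, which is not designated.

No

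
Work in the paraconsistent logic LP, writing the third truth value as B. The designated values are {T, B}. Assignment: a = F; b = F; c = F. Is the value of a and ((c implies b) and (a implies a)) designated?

c implies b = F implies F = T
a implies a = F implies F = T
(c implies b) and (a implies a) = T and T = T
a and ((c implies b) and (a implies a)) = F and T = F
F ∉ {T, B}.

No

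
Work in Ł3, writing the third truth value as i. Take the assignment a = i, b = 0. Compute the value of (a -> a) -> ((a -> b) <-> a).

a -> a = i -> i = 1  [min(1, 1−½+½)]
a -> b = i -> 0 = i
(a -> b) <-> a = i <-> i = 1
(a -> a) -> ((a -> b) <-> a) = 1 -> 1 = 1

1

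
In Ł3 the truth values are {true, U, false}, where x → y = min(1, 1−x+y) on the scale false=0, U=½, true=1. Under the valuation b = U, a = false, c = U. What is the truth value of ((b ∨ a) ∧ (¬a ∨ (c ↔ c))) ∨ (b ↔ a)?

U

b ∨ a = U ∨ false = U
¬a = ¬false = true
c ↔ c = U ↔ U = true  [1 − |½−½|]
¬a ∨ (c ↔ c) = true ∨ true = true
(b ∨ a) ∧ (¬a ∨ (c ↔ c)) = U ∧ true = U
b ↔ a = U ↔ false = U
((b ∨ a) ∧ (¬a ∨ (c ↔ c))) ∨ (b ↔ a) = U ∨ U = U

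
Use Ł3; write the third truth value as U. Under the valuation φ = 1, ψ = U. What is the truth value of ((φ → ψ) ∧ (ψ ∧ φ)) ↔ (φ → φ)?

U

φ → ψ = 1 → U = U  [min(1, 1−1+½)]
ψ ∧ φ = U ∧ 1 = U
(φ → ψ) ∧ (ψ ∧ φ) = U ∧ U = U
φ → φ = 1 → 1 = 1
((φ → ψ) ∧ (ψ ∧ φ)) ↔ (φ → φ) = U ↔ 1 = U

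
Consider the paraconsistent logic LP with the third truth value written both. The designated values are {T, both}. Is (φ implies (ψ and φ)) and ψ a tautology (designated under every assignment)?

No

Countermodel: φ=T, ψ=F gives F, which is not designated.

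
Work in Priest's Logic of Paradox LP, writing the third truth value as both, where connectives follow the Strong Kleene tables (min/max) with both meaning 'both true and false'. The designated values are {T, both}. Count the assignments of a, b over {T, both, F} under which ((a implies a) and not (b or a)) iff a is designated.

5

Of the 9 assignments, 5 give a value in {T, both}.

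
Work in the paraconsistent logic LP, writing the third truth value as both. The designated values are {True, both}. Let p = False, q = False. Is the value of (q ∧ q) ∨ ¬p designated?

q ∧ q = False ∧ False = False
¬p = ¬False = True
(q ∧ q) ∨ ¬p = False ∨ True = True
True ∈ {True, both}.

Yes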